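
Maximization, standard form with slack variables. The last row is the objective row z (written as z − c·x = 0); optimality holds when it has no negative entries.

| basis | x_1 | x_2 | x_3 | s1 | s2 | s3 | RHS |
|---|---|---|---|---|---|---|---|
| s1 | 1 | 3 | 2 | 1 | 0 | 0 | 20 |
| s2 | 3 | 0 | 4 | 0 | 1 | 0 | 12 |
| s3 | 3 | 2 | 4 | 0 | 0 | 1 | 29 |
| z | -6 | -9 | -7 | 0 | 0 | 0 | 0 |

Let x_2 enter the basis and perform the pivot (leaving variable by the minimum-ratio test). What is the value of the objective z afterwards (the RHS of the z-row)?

60

Ratio test on column x_2 — row 1: 20/3 = 20/3; row 2: entry 0 ≤ 0; row 3: 29/2 = 29/2. Minimum is 20/3 at row 1 (s1 leaves); pivot element 3.
Pivot on row 1; the z-row RHS becomes 0 − (-9)·(20/3) = 60.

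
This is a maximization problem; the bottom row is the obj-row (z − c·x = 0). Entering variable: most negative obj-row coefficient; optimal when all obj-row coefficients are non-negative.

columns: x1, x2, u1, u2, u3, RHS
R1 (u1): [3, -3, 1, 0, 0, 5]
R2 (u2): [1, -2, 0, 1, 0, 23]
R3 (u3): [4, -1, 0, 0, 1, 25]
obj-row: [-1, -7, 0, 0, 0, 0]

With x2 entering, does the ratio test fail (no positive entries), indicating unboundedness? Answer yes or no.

yes

Every constraint-row entry in column x2 is ≤ 0, so increasing x2 is unbounded.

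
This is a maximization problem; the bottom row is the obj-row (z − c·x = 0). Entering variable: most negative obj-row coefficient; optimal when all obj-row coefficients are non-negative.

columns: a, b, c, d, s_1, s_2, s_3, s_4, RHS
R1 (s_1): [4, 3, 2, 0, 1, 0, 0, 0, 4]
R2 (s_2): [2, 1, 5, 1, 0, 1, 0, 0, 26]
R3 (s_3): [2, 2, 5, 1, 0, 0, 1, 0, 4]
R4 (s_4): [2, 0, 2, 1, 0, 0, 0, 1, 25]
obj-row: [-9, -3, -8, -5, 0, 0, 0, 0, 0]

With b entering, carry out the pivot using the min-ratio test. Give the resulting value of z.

Ratio test on column b — row 1: 4/3 = 4/3; row 2: 26/1 = 26; row 3: 4/2 = 2; row 4: entry 0 ≤ 0. Minimum is 4/3 at row 1 (s_1 leaves); pivot element 3.
Pivot on row 1; the obj-row RHS becomes 0 − (-3)·(4/3) = 4.

4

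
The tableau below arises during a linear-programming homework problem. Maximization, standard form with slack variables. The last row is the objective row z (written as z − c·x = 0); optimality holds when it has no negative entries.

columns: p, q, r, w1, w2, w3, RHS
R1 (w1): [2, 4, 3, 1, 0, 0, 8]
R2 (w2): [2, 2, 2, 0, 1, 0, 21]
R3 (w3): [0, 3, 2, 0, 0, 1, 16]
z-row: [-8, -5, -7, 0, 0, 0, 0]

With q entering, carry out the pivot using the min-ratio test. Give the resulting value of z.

Ratio test on column q — row 1: 8/4 = 2; row 2: 21/2 = 21/2; row 3: 16/3 = 16/3. Minimum is 2 at row 1 (w1 leaves); pivot element 4.
Pivot on row 1; the z-row RHS becomes 0 − (-5)·2 = 10.

10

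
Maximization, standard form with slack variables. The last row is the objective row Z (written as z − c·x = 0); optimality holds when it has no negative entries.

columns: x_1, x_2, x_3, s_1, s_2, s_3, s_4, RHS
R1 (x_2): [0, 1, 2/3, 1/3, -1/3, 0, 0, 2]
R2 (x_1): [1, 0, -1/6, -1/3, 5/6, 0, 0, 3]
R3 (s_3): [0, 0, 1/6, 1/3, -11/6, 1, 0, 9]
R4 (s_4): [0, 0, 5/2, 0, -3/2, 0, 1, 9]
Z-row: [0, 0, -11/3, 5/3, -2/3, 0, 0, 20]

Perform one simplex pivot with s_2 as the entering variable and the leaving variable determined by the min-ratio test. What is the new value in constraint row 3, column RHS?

Ratio test on column s_2 — row 1: entry -1/3 ≤ 0; row 2: 3/(5/6) = 18/5; row 3: entry -11/6 ≤ 0; row 4: entry -3/2 ≤ 0. Minimum is 18/5 at row 2 (x_1 leaves); pivot element 5/6.
Divide row 2 by 5/6; eliminate column s_2 from the other rows.
Row 3 update in column RHS: 9 − (-11/6)·(18/5) = 78/5.

78/5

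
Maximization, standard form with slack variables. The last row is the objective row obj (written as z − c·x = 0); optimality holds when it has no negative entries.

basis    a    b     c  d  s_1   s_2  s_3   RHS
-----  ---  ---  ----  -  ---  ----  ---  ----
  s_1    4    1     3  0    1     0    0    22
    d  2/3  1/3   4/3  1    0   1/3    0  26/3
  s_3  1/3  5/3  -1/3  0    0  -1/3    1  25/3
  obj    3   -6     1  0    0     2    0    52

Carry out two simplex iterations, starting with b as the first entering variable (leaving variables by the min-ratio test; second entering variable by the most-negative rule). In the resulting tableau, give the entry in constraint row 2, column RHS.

Ratio test on column b — row 1: 22/1 = 22; row 2: (26/3)/(1/3) = 26; row 3: (25/3)/(5/3) = 5. Minimum is 5 at row 3 (s_3 leaves); pivot element 5/3.
Divide row 3 by 5/3; eliminate column b from the other rows.
Second iteration: most negative obj-row entry is -1/5 in column c, so c enters.
Ratio test on column c — row 1: 17/(16/5) = 85/16; row 2: 7/(7/5) = 5; row 3: entry -1/5 ≤ 0. Minimum is 5 at row 2 (d leaves); pivot element 7/5.
Divide row 2 by 7/5; eliminate column c from the other rows.
After both pivots, the entry at constraint row 2, column RHS is 5.

5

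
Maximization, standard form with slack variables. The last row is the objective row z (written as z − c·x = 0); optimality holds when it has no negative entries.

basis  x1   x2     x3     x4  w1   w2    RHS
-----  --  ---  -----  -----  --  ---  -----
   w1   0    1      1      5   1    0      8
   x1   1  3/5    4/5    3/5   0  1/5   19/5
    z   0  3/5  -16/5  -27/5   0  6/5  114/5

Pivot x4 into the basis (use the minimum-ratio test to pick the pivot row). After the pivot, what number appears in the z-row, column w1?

27/25

Ratio test on column x4 — row 1: 8/5 = 8/5; row 2: (19/5)/(3/5) = 19/3. Minimum is 8/5 at row 1 (w1 leaves); pivot element 5.
Divide row 1 by 5; eliminate column x4 from the other rows.
z-row update in column w1: 0 − (-27/5)·(1/5) = 27/25.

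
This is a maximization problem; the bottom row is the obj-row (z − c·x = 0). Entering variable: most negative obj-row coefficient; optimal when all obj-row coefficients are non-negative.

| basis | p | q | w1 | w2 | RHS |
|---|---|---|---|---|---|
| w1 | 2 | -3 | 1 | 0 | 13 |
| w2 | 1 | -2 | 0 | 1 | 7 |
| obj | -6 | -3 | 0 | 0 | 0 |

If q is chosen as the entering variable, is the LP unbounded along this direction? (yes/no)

yes

Every constraint-row entry in column q is ≤ 0, so increasing q is unbounded.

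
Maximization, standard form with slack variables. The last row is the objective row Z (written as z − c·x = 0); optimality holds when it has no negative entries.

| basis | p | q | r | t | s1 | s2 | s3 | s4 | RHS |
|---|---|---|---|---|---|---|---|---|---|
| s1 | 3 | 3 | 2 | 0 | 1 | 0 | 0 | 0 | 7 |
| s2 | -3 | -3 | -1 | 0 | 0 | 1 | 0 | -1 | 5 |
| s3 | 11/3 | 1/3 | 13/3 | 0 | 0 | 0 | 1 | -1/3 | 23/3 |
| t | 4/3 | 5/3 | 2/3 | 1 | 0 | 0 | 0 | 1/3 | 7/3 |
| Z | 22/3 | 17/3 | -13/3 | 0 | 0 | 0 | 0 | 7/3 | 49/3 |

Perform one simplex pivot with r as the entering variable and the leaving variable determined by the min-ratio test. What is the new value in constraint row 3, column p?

Ratio test on column r — row 1: 7/2 = 7/2; row 2: entry -1 ≤ 0; row 3: (23/3)/(13/3) = 23/13; row 4: (7/3)/(2/3) = 7/2. Minimum is 23/13 at row 3 (s3 leaves); pivot element 13/3.
Divide row 3 by 13/3; eliminate column r from the other rows.
In the new row 3, the p entry is the old entry divided by the pivot: (11/3)/(13/3) = 11/13.

11/13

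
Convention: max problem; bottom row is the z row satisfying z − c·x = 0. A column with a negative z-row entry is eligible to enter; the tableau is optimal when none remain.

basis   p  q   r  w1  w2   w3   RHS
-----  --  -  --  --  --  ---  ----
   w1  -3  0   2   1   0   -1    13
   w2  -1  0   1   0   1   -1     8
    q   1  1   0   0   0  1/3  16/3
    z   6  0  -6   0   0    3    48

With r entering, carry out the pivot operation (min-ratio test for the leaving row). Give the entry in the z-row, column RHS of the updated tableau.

87

Ratio test on column r — row 1: 13/2 = 13/2; row 2: 8/1 = 8; row 3: entry 0 ≤ 0. Minimum is 13/2 at row 1 (w1 leaves); pivot element 2.
Divide row 1 by 2; eliminate column r from the other rows.
z-row update in column RHS: 48 − (-6)·(13/2) = 87.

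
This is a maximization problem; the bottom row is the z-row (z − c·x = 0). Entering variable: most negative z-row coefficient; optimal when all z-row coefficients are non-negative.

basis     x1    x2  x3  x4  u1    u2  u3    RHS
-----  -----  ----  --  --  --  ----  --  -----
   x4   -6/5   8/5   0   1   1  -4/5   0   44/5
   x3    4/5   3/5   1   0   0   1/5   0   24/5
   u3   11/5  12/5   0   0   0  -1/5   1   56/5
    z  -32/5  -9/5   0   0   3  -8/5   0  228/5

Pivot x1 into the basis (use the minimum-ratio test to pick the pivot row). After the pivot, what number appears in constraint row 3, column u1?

0

Ratio test on column x1 — row 1: entry -6/5 ≤ 0; row 2: (24/5)/(4/5) = 6; row 3: (56/5)/(11/5) = 56/11. Minimum is 56/11 at row 3 (u3 leaves); pivot element 11/5.
Divide row 3 by 11/5; eliminate column x1 from the other rows.
In the new row 3, the u1 entry is the old entry divided by the pivot: 0/(11/5) = 0.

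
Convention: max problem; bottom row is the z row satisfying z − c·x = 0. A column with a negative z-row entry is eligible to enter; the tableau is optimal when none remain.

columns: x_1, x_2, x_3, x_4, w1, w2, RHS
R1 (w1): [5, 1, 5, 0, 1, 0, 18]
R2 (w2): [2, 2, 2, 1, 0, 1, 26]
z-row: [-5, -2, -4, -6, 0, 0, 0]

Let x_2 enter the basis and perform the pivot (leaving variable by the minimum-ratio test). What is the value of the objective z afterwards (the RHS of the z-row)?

Ratio test on column x_2 — row 1: 18/1 = 18; row 2: 26/2 = 13. Minimum is 13 at row 2 (w2 leaves); pivot element 2.
Pivot on row 2; the z-row RHS becomes 0 − (-2)·13 = 26.

26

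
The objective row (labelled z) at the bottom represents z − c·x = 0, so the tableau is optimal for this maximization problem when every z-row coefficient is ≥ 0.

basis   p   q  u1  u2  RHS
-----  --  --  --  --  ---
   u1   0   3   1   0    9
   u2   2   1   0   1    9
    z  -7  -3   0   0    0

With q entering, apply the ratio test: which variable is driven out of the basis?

Column q entries and ratios — u1: 9/3 = 3; u2: 9/1 = 9.
Smallest ratio is 3 in the row of u1, so u1 leaves.

u1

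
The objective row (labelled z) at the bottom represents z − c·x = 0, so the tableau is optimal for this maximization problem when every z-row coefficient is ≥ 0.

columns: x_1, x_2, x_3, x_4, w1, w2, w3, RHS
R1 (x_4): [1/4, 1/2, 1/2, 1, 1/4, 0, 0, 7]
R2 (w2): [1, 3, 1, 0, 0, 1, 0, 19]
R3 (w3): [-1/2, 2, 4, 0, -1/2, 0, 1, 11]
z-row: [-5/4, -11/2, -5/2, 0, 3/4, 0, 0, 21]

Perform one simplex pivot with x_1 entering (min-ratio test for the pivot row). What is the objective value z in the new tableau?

Ratio test on column x_1 — row 1: 7/(1/4) = 28; row 2: 19/1 = 19; row 3: entry -1/2 ≤ 0. Minimum is 19 at row 2 (w2 leaves); pivot element 1.
Pivot on row 2; the z-row RHS becomes 21 − (-5/4)·19 = 179/4.

179/4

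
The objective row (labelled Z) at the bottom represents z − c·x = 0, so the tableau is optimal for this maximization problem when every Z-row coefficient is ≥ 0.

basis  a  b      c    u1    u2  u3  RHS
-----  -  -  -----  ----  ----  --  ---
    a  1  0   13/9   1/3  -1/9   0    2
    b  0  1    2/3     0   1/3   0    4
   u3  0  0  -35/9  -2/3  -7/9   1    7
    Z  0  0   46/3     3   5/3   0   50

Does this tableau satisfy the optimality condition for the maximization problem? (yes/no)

Every Z-row coefficient is ≥ 0, so the tableau is optimal.

yes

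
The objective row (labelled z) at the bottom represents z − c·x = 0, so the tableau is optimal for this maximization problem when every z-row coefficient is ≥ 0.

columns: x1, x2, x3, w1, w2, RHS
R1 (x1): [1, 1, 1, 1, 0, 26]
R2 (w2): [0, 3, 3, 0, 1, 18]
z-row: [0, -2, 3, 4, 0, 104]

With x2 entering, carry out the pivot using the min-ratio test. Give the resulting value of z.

Ratio test on column x2 — row 1: 26/1 = 26; row 2: 18/3 = 6. Minimum is 6 at row 2 (w2 leaves); pivot element 3.
Pivot on row 2; the z-row RHS becomes 104 − (-2)·6 = 116.

116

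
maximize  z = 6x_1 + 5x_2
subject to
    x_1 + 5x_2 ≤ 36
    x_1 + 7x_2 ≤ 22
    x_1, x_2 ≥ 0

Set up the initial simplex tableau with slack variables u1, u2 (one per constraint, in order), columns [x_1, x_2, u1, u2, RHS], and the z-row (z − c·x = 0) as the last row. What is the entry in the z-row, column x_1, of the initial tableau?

-6

The z-row carries the negated objective coefficients: the x_1 entry is -6.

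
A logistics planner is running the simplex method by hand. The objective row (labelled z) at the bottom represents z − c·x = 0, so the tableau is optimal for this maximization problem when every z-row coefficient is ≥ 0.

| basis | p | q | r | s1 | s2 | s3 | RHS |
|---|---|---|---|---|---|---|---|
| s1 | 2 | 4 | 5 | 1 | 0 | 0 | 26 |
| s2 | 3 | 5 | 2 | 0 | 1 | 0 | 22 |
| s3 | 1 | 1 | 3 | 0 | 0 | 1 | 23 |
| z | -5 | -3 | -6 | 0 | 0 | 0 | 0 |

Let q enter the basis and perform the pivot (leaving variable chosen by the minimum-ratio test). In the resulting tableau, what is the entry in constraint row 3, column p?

Ratio test on column q — row 1: 26/4 = 13/2; row 2: 22/5 = 22/5; row 3: 23/1 = 23. Minimum is 22/5 at row 2 (s2 leaves); pivot element 5.
Divide row 2 by 5; eliminate column q from the other rows.
Row 3 update in column p: 1 − 1·(3/5) = 2/5.

2/5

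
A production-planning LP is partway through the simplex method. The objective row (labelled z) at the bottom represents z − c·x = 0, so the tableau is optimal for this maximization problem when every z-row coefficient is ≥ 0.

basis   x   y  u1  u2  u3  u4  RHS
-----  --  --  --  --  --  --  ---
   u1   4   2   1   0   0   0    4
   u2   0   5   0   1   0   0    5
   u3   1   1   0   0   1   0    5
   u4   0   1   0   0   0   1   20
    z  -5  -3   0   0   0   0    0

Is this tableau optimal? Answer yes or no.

The z-row has a negative entry -5 in column x, so it is not optimal.

no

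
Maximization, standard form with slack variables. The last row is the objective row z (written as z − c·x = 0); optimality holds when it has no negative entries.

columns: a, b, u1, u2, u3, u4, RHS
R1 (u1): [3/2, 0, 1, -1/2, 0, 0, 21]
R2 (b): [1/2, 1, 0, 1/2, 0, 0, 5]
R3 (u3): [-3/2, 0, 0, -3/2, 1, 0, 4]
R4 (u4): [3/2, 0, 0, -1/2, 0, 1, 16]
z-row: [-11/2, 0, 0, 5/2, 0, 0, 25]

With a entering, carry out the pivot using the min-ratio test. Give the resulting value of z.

80

Ratio test on column a — row 1: 21/(3/2) = 14; row 2: 5/(1/2) = 10; row 3: entry -3/2 ≤ 0; row 4: 16/(3/2) = 32/3. Minimum is 10 at row 2 (b leaves); pivot element 1/2.
Pivot on row 2; the z-row RHS becomes 25 − (-11/2)·10 = 80.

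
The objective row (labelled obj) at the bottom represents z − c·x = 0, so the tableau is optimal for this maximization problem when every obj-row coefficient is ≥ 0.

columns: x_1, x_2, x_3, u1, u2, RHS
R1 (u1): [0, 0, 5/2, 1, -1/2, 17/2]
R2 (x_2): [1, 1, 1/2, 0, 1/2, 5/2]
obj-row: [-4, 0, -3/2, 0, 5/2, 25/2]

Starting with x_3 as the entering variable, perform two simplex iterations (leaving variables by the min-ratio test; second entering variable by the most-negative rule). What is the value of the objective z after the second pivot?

104/5

Ratio test on column x_3 — row 1: (17/2)/(5/2) = 17/5; row 2: (5/2)/(1/2) = 5. Minimum is 17/5 at row 1 (u1 leaves); pivot element 5/2.
Pivot on row 1; the obj-row RHS becomes 25/2 − (-3/2)·(17/5) = 88/5.
Next entering variable (most negative obj-row entry -4): x_1.
Ratio test on column x_1 — row 1: entry 0 ≤ 0; row 2: (4/5)/1 = 4/5. Minimum is 4/5 at row 2 (x_2 leaves); pivot element 1.
After the second pivot the obj-row RHS is 88/5 − (-4)·(4/5) = 104/5.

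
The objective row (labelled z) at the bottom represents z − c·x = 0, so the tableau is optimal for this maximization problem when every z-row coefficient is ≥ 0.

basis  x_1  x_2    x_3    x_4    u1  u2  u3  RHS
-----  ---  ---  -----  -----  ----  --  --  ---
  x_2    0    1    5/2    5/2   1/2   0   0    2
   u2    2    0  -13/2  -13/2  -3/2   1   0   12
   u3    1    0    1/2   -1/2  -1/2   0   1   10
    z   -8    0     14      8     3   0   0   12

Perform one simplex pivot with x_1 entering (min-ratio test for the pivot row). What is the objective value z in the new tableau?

60

Ratio test on column x_1 — row 1: entry 0 ≤ 0; row 2: 12/2 = 6; row 3: 10/1 = 10. Minimum is 6 at row 2 (u2 leaves); pivot element 2.
Pivot on row 2; the z-row RHS becomes 12 − (-8)·6 = 60.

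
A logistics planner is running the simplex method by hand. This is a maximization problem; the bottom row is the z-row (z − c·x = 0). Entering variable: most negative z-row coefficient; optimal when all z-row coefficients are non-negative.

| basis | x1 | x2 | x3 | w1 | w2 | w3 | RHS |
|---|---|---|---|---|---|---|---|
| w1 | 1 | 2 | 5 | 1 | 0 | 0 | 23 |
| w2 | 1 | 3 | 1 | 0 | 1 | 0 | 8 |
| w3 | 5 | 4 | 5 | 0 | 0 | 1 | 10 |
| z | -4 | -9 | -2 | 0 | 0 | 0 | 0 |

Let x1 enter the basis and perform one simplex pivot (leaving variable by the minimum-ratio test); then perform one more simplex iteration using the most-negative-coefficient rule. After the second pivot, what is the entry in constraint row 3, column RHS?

Ratio test on column x1 — row 1: 23/1 = 23; row 2: 8/1 = 8; row 3: 10/5 = 2. Minimum is 2 at row 3 (w3 leaves); pivot element 5.
Divide row 3 by 5; eliminate column x1 from the other rows.
Second iteration: most negative z-row entry is -29/5 in column x2, so x2 enters.
Ratio test on column x2 — row 1: 21/(6/5) = 35/2; row 2: 6/(11/5) = 30/11; row 3: 2/(4/5) = 5/2. Minimum is 5/2 at row 3 (x1 leaves); pivot element 4/5.
Divide row 3 by 4/5; eliminate column x2 from the other rows.
After both pivots, the entry at constraint row 3, column RHS is 5/2.

5/2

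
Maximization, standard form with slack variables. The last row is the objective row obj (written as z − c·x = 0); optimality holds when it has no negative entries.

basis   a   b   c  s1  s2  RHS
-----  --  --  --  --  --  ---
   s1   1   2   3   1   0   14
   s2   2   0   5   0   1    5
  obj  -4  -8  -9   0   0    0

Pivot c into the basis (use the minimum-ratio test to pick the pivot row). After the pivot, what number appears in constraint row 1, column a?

Ratio test on column c — row 1: 14/3 = 14/3; row 2: 5/5 = 1. Minimum is 1 at row 2 (s2 leaves); pivot element 5.
Divide row 2 by 5; eliminate column c from the other rows.
Row 1 update in column a: 1 − 3·(2/5) = -1/5.

-1/5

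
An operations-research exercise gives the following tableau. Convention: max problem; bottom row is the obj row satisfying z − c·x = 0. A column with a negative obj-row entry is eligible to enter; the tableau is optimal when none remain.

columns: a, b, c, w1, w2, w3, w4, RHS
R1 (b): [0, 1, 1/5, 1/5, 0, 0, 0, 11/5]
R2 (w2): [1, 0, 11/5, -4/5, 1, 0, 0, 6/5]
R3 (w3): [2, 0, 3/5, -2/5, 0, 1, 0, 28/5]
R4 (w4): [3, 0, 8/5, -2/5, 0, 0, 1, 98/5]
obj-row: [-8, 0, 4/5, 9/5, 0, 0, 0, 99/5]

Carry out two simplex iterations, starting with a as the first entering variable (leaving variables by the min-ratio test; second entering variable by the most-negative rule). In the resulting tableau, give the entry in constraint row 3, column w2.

-5/3

Ratio test on column a — row 1: entry 0 ≤ 0; row 2: (6/5)/1 = 6/5; row 3: (28/5)/2 = 14/5; row 4: (98/5)/3 = 98/15. Minimum is 6/5 at row 2 (w2 leaves); pivot element 1.
Divide row 2 by 1; eliminate column a from the other rows.
Second iteration: most negative obj-row entry is -23/5 in column w1, so w1 enters.
Ratio test on column w1 — row 1: (11/5)/(1/5) = 11; row 2: entry -4/5 ≤ 0; row 3: (16/5)/(6/5) = 8/3; row 4: 16/2 = 8. Minimum is 8/3 at row 3 (w3 leaves); pivot element 6/5.
Divide row 3 by 6/5; eliminate column w1 from the other rows.
After both pivots, the entry at constraint row 3, column w2 is -5/3.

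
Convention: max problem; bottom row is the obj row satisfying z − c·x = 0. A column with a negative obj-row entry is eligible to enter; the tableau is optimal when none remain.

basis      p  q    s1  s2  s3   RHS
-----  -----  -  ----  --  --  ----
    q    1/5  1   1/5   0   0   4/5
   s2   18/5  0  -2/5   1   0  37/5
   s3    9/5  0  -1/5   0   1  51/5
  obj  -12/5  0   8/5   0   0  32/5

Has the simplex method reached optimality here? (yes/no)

The obj-row has a negative entry -12/5 in column p, so it is not optimal.

no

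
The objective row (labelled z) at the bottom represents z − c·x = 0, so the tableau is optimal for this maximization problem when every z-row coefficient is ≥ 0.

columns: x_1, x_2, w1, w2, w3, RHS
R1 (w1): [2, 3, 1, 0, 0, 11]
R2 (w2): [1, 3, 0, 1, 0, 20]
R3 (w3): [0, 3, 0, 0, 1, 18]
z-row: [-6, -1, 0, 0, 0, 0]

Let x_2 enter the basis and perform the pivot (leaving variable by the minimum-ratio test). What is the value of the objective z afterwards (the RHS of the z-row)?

11/3

Ratio test on column x_2 — row 1: 11/3 = 11/3; row 2: 20/3 = 20/3; row 3: 18/3 = 6. Minimum is 11/3 at row 1 (w1 leaves); pivot element 3.
Pivot on row 1; the z-row RHS becomes 0 − (-1)·(11/3) = 11/3.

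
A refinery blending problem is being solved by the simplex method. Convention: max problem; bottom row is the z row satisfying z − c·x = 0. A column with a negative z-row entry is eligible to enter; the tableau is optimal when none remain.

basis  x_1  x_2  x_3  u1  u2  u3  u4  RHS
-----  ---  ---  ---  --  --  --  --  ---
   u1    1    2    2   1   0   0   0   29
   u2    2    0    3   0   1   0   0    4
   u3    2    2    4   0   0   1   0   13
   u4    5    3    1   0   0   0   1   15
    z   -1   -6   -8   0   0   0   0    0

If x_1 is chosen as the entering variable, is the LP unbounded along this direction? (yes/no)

no

Column x_1 has positive entries in row(s) 1, 2, 3, 4, so the ratio test bounds it — not unbounded.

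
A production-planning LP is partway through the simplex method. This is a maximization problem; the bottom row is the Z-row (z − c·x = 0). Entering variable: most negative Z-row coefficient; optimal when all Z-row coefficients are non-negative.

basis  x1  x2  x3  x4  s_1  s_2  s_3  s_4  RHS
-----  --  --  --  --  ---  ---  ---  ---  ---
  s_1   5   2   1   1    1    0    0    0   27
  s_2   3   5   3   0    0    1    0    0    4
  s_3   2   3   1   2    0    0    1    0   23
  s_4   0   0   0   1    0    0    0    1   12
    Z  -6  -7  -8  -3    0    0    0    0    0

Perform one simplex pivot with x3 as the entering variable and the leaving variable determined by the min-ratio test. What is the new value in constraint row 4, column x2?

0

Ratio test on column x3 — row 1: 27/1 = 27; row 2: 4/3 = 4/3; row 3: 23/1 = 23; row 4: entry 0 ≤ 0. Minimum is 4/3 at row 2 (s_2 leaves); pivot element 3.
Divide row 2 by 3; eliminate column x3 from the other rows.
Row 4 update in column x2: 0 − 0·(5/3) = 0.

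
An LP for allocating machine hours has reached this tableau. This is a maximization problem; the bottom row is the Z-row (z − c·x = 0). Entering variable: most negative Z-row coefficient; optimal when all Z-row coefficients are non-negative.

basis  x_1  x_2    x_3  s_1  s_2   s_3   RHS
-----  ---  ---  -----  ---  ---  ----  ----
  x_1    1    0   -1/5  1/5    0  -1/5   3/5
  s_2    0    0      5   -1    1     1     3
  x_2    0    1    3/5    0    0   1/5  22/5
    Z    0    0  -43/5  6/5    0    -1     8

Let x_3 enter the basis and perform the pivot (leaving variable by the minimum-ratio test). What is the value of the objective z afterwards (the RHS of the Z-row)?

Ratio test on column x_3 — row 1: entry -1/5 ≤ 0; row 2: 3/5 = 3/5; row 3: (22/5)/(3/5) = 22/3. Minimum is 3/5 at row 2 (s_2 leaves); pivot element 5.
Pivot on row 2; the Z-row RHS becomes 8 − (-43/5)·(3/5) = 329/25.

329/25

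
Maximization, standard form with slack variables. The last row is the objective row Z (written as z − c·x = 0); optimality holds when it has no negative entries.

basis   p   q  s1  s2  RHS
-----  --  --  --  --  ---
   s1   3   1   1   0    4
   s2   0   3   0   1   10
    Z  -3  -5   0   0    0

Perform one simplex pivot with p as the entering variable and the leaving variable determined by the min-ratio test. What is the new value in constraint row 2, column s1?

0

Ratio test on column p — row 1: 4/3 = 4/3; row 2: entry 0 ≤ 0. Minimum is 4/3 at row 1 (s1 leaves); pivot element 3.
Divide row 1 by 3; eliminate column p from the other rows.
Row 2 update in column s1: 0 − 0·(1/3) = 0.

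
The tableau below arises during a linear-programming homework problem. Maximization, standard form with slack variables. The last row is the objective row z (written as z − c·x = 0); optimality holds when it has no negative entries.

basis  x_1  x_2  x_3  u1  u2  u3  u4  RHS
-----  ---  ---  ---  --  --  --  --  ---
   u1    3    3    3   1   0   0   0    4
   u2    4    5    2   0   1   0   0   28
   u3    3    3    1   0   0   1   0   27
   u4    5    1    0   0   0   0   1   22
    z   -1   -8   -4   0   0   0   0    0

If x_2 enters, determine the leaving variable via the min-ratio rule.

Column x_2 entries and ratios — u1: 4/3 = 4/3; u2: 28/5 = 28/5; u3: 27/3 = 9; u4: 22/1 = 22.
Smallest ratio is 4/3 in the row of u1, so u1 leaves.

u1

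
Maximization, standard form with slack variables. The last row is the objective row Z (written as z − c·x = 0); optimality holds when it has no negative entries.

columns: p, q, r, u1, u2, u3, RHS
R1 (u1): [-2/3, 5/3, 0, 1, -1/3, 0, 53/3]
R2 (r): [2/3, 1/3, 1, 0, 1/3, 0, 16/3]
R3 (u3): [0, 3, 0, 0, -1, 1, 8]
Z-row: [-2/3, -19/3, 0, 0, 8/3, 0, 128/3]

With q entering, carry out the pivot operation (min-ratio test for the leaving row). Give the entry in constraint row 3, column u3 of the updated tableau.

Ratio test on column q — row 1: (53/3)/(5/3) = 53/5; row 2: (16/3)/(1/3) = 16; row 3: 8/3 = 8/3. Minimum is 8/3 at row 3 (u3 leaves); pivot element 3.
Divide row 3 by 3; eliminate column q from the other rows.
In the new row 3, the u3 entry is the old entry divided by the pivot: 1/3 = 1/3.

1/3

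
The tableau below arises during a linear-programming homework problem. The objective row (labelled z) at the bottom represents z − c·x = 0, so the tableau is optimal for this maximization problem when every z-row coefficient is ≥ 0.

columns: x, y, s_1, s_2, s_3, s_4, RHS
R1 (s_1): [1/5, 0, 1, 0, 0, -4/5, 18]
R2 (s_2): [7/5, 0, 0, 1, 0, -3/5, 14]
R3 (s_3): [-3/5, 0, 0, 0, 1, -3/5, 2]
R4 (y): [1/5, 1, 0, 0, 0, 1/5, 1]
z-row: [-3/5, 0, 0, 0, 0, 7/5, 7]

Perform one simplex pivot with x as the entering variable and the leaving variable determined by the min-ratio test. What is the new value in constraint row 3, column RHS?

5

Ratio test on column x — row 1: 18/(1/5) = 90; row 2: 14/(7/5) = 10; row 3: entry -3/5 ≤ 0; row 4: 1/(1/5) = 5. Minimum is 5 at row 4 (y leaves); pivot element 1/5.
Divide row 4 by 1/5; eliminate column x from the other rows.
Row 3 update in column RHS: 2 − (-3/5)·5 = 5.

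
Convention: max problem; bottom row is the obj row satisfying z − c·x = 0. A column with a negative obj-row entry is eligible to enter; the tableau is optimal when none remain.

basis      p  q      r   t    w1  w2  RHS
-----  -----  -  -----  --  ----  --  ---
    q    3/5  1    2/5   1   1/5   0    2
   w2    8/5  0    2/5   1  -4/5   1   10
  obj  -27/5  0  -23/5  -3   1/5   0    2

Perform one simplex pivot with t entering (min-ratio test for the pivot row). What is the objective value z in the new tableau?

Ratio test on column t — row 1: 2/1 = 2; row 2: 10/1 = 10. Minimum is 2 at row 1 (q leaves); pivot element 1.
Pivot on row 1; the obj-row RHS becomes 2 − (-3)·2 = 8.

8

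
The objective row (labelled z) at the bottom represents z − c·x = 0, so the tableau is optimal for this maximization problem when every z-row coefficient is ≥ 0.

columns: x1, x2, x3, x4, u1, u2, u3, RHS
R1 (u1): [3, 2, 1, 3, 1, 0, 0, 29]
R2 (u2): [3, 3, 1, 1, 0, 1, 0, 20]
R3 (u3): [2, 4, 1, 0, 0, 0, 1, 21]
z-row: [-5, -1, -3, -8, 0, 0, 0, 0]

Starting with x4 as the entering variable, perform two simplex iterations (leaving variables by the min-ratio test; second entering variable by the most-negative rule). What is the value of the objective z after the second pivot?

Ratio test on column x4 — row 1: 29/3 = 29/3; row 2: 20/1 = 20; row 3: entry 0 ≤ 0. Minimum is 29/3 at row 1 (u1 leaves); pivot element 3.
Pivot on row 1; the z-row RHS becomes 0 − (-8)·(29/3) = 232/3.
Next entering variable (most negative z-row entry -1/3): x3.
Ratio test on column x3 — row 1: (29/3)/(1/3) = 29; row 2: (31/3)/(2/3) = 31/2; row 3: 21/1 = 21. Minimum is 31/2 at row 2 (u2 leaves); pivot element 2/3.
After the second pivot the z-row RHS is 232/3 − (-1/3)·(31/2) = 165/2.

165/2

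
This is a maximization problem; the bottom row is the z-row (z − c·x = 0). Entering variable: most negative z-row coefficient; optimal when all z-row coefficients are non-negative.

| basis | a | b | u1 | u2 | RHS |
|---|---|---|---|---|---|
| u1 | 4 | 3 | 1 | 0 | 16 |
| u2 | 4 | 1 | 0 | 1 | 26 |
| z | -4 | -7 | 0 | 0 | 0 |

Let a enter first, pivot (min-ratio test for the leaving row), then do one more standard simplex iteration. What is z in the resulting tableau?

112/3

Ratio test on column a — row 1: 16/4 = 4; row 2: 26/4 = 13/2. Minimum is 4 at row 1 (u1 leaves); pivot element 4.
Pivot on row 1; the z-row RHS becomes 0 − (-4)·4 = 16.
Next entering variable (most negative z-row entry -4): b.
Ratio test on column b — row 1: 4/(3/4) = 16/3; row 2: entry -2 ≤ 0. Minimum is 16/3 at row 1 (a leaves); pivot element 3/4.
After the second pivot the z-row RHS is 16 − (-4)·(16/3) = 112/3.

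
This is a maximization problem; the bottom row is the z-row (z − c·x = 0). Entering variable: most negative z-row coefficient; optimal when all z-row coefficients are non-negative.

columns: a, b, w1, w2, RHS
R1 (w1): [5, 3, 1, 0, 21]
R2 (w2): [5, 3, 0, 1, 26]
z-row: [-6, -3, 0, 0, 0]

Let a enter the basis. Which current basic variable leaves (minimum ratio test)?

w1

Column a entries and ratios — w1: 21/5 = 21/5; w2: 26/5 = 26/5.
Smallest ratio is 21/5 in the row of w1, so w1 leaves.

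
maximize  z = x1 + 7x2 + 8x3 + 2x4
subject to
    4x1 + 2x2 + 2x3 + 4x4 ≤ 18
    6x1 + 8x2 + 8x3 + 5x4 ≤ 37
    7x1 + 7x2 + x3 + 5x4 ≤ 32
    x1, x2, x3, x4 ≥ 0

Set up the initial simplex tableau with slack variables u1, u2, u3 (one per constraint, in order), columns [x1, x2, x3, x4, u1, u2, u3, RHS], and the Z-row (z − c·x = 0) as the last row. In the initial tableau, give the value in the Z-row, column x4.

-2

The Z-row carries the negated objective coefficients: the x4 entry is -2.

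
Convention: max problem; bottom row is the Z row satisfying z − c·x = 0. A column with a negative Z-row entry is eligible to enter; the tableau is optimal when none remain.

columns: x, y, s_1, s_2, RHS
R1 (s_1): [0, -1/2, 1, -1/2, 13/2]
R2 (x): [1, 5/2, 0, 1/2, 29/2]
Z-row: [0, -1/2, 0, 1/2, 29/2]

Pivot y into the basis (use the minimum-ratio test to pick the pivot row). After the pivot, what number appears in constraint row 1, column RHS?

Ratio test on column y — row 1: entry -1/2 ≤ 0; row 2: (29/2)/(5/2) = 29/5. Minimum is 29/5 at row 2 (x leaves); pivot element 5/2.
Divide row 2 by 5/2; eliminate column y from the other rows.
Row 1 update in column RHS: 13/2 − (-1/2)·(29/5) = 47/5.

47/5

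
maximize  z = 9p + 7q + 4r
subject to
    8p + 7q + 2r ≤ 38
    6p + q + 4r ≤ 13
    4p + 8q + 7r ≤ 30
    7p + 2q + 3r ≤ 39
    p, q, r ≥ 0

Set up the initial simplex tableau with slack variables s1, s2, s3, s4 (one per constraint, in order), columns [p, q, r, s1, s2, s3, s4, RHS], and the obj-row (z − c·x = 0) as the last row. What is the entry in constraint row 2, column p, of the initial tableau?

6

Constraint 2 has coefficient 6 on p.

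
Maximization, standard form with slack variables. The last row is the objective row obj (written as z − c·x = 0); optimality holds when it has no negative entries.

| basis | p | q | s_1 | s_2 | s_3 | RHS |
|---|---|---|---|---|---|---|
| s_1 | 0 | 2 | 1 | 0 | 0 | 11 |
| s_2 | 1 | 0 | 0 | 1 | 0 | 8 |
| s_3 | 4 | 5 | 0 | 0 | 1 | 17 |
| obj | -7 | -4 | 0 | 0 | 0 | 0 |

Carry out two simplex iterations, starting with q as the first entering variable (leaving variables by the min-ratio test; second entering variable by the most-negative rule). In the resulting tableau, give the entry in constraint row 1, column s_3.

0

Ratio test on column q — row 1: 11/2 = 11/2; row 2: entry 0 ≤ 0; row 3: 17/5 = 17/5. Minimum is 17/5 at row 3 (s_3 leaves); pivot element 5.
Divide row 3 by 5; eliminate column q from the other rows.
Second iteration: most negative obj-row entry is -19/5 in column p, so p enters.
Ratio test on column p — row 1: entry -8/5 ≤ 0; row 2: 8/1 = 8; row 3: (17/5)/(4/5) = 17/4. Minimum is 17/4 at row 3 (q leaves); pivot element 4/5.
Divide row 3 by 4/5; eliminate column p from the other rows.
After both pivots, the entry at constraint row 1, column s_3 is 0.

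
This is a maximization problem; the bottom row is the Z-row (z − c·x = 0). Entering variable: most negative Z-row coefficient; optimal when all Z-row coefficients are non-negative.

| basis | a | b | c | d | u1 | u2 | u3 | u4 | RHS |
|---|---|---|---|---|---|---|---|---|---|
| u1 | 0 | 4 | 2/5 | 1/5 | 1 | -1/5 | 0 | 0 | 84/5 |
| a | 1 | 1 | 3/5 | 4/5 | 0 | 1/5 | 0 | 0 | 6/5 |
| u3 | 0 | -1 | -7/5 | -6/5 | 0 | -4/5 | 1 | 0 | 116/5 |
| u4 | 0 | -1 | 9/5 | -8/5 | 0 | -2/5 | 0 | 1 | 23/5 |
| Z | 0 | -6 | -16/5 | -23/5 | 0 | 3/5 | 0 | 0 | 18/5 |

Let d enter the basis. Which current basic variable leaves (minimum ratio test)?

Column d entries and ratios — u1: (84/5)/(1/5) = 84; a: (6/5)/(4/5) = 3/2; u3: -6/5 ≤ 0, skip; u4: -8/5 ≤ 0, skip.
Smallest ratio is 3/2 in the row of a, so a leaves.

a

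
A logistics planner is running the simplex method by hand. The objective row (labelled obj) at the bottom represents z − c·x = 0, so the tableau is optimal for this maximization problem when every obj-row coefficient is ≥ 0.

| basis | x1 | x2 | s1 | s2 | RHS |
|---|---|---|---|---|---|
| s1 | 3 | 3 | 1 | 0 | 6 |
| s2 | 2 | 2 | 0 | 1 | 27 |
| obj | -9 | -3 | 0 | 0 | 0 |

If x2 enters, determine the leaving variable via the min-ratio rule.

s1

Column x2 entries and ratios — s1: 6/3 = 2; s2: 27/2 = 27/2.
Smallest ratio is 2 in the row of s1, so s1 leaves.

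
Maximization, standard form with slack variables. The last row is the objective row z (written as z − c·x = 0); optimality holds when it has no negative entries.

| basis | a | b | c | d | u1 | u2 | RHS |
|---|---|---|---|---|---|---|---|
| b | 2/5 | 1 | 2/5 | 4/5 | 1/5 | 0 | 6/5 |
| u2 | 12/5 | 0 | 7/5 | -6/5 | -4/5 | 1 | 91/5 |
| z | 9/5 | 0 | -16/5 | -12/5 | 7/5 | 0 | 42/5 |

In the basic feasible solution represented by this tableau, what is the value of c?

0

c is not in the basis, so in the current basic feasible solution c = 0.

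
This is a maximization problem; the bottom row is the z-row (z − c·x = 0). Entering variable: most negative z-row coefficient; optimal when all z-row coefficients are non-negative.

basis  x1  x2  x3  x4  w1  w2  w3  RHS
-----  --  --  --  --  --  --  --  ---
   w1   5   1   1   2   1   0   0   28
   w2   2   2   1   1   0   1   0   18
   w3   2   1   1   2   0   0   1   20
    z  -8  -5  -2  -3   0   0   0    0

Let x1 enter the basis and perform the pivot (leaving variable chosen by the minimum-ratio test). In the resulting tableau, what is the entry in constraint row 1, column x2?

1/5

Ratio test on column x1 — row 1: 28/5 = 28/5; row 2: 18/2 = 9; row 3: 20/2 = 10. Minimum is 28/5 at row 1 (w1 leaves); pivot element 5.
Divide row 1 by 5; eliminate column x1 from the other rows.
In the new row 1, the x2 entry is the old entry divided by the pivot: 1/5 = 1/5.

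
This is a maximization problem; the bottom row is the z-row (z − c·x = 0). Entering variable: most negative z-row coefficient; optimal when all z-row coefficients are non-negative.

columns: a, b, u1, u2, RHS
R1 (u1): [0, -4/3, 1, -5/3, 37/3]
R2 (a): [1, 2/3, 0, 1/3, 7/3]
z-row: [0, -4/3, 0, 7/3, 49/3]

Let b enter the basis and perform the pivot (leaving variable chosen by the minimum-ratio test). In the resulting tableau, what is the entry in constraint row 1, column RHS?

17

Ratio test on column b — row 1: entry -4/3 ≤ 0; row 2: (7/3)/(2/3) = 7/2. Minimum is 7/2 at row 2 (a leaves); pivot element 2/3.
Divide row 2 by 2/3; eliminate column b from the other rows.
Row 1 update in column RHS: 37/3 − (-4/3)·(7/2) = 17.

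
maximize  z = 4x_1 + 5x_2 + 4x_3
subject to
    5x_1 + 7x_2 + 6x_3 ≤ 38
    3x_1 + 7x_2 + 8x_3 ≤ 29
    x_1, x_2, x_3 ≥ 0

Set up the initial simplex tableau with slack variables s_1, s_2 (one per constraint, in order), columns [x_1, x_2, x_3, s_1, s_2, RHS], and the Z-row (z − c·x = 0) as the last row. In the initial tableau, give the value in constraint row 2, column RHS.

29

The RHS of constraint 2 is b_2 = 29.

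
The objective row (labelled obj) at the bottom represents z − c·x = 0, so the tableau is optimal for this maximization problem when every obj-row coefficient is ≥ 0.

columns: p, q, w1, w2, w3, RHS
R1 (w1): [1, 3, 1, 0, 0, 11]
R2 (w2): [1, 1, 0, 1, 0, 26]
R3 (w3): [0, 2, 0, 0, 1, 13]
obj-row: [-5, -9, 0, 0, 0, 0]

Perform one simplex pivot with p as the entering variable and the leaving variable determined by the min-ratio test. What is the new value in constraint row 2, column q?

-2

Ratio test on column p — row 1: 11/1 = 11; row 2: 26/1 = 26; row 3: entry 0 ≤ 0. Minimum is 11 at row 1 (w1 leaves); pivot element 1.
Divide row 1 by 1; eliminate column p from the other rows.
Row 2 update in column q: 1 − 1·3 = -2.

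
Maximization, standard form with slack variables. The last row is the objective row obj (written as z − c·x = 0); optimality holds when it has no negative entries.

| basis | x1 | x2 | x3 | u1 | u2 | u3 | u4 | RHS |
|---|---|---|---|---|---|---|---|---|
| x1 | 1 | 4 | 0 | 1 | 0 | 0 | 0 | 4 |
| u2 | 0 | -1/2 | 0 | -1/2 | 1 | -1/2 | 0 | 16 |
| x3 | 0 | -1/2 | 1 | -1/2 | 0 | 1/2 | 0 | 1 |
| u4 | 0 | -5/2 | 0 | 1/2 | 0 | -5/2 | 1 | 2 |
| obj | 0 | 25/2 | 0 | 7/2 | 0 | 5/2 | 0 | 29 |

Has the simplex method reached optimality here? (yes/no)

Every obj-row coefficient is ≥ 0, so the tableau is optimal.

yes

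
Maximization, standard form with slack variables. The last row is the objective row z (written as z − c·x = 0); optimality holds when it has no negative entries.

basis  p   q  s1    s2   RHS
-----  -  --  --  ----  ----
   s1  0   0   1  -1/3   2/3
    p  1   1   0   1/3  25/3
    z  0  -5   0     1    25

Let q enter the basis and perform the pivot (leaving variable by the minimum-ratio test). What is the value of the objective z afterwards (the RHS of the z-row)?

Ratio test on column q — row 1: entry 0 ≤ 0; row 2: (25/3)/1 = 25/3. Minimum is 25/3 at row 2 (p leaves); pivot element 1.
Pivot on row 2; the z-row RHS becomes 25 − (-5)·(25/3) = 200/3.

200/3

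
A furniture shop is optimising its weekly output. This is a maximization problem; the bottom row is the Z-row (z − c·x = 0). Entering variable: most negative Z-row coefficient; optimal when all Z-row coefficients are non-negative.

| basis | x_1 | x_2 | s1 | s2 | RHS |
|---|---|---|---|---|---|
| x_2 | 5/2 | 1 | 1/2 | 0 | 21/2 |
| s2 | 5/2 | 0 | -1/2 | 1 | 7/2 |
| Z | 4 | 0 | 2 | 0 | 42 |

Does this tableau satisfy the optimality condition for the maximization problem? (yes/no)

yes

Every Z-row coefficient is ≥ 0, so the tableau is optimal.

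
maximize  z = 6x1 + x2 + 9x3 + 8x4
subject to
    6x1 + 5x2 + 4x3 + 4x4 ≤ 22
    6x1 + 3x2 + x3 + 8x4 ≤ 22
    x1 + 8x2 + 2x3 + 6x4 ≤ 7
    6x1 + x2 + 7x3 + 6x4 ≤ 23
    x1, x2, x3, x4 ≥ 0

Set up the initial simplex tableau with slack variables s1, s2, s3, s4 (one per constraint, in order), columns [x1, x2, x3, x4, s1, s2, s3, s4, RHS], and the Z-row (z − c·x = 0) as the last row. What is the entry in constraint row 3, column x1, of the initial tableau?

Constraint 3 has coefficient 1 on x1.

1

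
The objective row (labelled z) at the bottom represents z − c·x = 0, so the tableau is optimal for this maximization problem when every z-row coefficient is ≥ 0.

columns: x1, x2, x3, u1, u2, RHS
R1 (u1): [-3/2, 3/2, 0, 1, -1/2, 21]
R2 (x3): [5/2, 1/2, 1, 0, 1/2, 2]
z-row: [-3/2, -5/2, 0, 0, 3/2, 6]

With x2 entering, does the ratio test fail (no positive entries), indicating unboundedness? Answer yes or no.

no

Column x2 has positive entries in row(s) 1, 2, so the ratio test bounds it — not unbounded.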